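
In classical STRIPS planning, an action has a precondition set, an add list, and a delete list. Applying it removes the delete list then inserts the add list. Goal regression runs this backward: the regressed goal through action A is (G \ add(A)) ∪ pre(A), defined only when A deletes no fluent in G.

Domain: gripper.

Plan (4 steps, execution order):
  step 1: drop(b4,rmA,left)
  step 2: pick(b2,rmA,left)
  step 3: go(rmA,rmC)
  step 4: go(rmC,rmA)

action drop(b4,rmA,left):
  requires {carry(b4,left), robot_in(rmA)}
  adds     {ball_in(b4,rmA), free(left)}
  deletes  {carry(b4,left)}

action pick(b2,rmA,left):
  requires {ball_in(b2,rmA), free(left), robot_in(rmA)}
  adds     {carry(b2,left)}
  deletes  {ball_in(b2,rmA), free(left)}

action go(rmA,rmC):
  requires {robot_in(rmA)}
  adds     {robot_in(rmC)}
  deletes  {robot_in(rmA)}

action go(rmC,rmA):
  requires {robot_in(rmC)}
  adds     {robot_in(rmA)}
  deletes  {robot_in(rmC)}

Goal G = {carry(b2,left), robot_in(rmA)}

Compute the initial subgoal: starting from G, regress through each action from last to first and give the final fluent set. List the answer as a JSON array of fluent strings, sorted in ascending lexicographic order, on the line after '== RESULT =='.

Regress step by step:
  through step 4 (go(rmC,rmA)): drop {robot_in(rmA)}, keep {carry(b2,left)}, require {robot_in(rmC)}
    → {carry(b2,left), robot_in(rmC)}
  through step 3 (go(rmA,rmC)): drop {robot_in(rmC)}, keep {carry(b2,left)}, require {robot_in(rmA)}
    → {carry(b2,left), robot_in(rmA)}
  through step 2 (pick(b2,rmA,left)): drop {carry(b2,left)}, keep {robot_in(rmA)}, require {ball_in(b2,rmA), free(left), robot_in(rmA)}
    → {ball_in(b2,rmA), free(left), robot_in(rmA)}
  through step 1 (drop(b4,rmA,left)): drop {free(left)}, keep {ball_in(b2,rmA), robot_in(rmA)}, require {carry(b4,left), robot_in(rmA)}
    → {ball_in(b2,rmA), carry(b4,left), robot_in(rmA)}

== RESULT ==
["ball_in(b2,rmA)", "carry(b4,left)", "robot_in(rmA)"]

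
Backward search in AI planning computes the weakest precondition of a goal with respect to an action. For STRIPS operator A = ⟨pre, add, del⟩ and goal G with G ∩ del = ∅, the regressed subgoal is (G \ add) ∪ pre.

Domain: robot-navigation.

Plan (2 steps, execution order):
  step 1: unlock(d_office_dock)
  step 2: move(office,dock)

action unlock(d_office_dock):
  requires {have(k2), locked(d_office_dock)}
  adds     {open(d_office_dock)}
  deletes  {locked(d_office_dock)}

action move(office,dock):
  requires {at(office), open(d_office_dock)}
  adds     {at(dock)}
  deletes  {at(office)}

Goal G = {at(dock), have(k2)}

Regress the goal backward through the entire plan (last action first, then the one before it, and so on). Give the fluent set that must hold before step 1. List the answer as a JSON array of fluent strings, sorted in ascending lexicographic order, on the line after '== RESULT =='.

Regress step by step:
  through step 2 (move(office,dock)): drop {at(dock)}, keep {have(k2)}, require {at(office), open(d_office_dock)}
    → {at(office), have(k2), open(d_office_dock)}
  through step 1 (unlock(d_office_dock)): drop {open(d_office_dock)}, keep {at(office), have(k2)}, require {have(k2), locked(d_office_dock)}
    → {at(office), have(k2), locked(d_office_dock)}

== RESULT ==
["at(office)", "have(k2)", "locked(d_office_dock)"]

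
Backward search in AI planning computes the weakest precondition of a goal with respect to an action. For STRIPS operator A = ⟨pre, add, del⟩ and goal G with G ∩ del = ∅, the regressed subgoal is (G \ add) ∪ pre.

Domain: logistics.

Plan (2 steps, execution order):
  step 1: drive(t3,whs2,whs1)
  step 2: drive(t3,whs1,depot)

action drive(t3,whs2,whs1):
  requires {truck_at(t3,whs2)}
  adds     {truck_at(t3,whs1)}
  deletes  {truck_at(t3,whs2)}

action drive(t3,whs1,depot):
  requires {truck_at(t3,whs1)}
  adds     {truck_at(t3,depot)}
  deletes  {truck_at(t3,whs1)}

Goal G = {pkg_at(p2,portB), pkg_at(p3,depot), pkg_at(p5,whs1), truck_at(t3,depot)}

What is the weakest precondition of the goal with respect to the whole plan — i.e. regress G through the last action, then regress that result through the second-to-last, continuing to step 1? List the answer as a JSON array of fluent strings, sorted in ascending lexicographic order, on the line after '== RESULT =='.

Regress step by step:
  through step 2 (drive(t3,whs1,depot)): drop {truck_at(t3,depot)}, keep {pkg_at(p2,portB), pkg_at(p3,depot), pkg_at(p5,whs1)}, require {truck_at(t3,whs1)}
    → {pkg_at(p2,portB), pkg_at(p3,depot), pkg_at(p5,whs1), truck_at(t3,whs1)}
  through step 1 (drive(t3,whs2,whs1)): drop {truck_at(t3,whs1)}, keep {pkg_at(p2,portB), pkg_at(p3,depot), pkg_at(p5,whs1)}, require {truck_at(t3,whs2)}
    → {pkg_at(p2,portB), pkg_at(p3,depot), pkg_at(p5,whs1), truck_at(t3,whs2)}

== RESULT ==
["pkg_at(p2,portB)", "pkg_at(p3,depot)", "pkg_at(p5,whs1)", "truck_at(t3,whs2)"]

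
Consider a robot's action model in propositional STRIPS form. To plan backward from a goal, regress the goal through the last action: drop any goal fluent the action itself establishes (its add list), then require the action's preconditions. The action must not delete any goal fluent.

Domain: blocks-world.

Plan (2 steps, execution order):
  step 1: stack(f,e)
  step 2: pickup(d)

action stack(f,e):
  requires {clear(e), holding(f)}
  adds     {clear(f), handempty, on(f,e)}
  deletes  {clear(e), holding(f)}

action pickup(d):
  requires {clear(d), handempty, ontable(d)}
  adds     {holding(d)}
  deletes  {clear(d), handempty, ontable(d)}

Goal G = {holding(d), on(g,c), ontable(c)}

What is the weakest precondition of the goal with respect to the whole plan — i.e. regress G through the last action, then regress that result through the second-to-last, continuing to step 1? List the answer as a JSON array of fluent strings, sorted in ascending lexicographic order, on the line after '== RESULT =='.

Regress step by step:
  through step 2 (pickup(d)): drop {holding(d)}, keep {on(g,c), ontable(c)}, require {clear(d), handempty, ontable(d)}
    → {clear(d), handempty, on(g,c), ontable(c), ontable(d)}
  through step 1 (stack(f,e)): drop {handempty}, keep {clear(d), on(g,c), ontable(c), ontable(d)}, require {clear(e), holding(f)}
    → {clear(d), clear(e), holding(f), on(g,c), ontable(c), ontable(d)}

== RESULT ==
["clear(d)", "clear(e)", "holding(f)", "on(g,c)", "ontable(c)", "ontable(d)"]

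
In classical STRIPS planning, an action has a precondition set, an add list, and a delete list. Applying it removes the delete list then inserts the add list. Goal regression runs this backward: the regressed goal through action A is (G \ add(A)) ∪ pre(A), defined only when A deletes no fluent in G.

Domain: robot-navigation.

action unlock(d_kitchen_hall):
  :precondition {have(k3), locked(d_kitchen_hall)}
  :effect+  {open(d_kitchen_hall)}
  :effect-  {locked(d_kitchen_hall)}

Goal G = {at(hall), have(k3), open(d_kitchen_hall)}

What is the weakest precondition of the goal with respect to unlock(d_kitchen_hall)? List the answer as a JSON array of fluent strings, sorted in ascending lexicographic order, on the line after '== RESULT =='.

Regress:
  G ∩ del = {}  (empty — regression defined)
  G \ add = {at(hall), have(k3), open(d_kitchen_hall)} \ {open(d_kitchen_hall)} = {at(hall), have(k3)}
  ∪ pre   = {at(hall), have(k3)} ∪ {have(k3), locked(d_kitchen_hall)}
          = {at(hall), have(k3), locked(d_kitchen_hall)}

== RESULT ==
["at(hall)", "have(k3)", "locked(d_kitchen_hall)"]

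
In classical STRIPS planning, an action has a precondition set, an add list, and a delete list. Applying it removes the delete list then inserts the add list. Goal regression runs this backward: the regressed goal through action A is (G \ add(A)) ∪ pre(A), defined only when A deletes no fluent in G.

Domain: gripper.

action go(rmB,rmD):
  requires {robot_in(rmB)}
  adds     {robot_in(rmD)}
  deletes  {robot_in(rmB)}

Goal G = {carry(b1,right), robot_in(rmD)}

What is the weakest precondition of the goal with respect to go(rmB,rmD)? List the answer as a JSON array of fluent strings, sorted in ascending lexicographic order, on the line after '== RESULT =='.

Regress:
  G ∩ del = {}  (empty — regression defined)
  G \ add = {carry(b1,right), robot_in(rmD)} \ {robot_in(rmD)} = {carry(b1,right)}
  ∪ pre   = {carry(b1,right)} ∪ {robot_in(rmB)}
          = {carry(b1,right), robot_in(rmB)}

== RESULT ==
["carry(b1,right)", "robot_in(rmB)"]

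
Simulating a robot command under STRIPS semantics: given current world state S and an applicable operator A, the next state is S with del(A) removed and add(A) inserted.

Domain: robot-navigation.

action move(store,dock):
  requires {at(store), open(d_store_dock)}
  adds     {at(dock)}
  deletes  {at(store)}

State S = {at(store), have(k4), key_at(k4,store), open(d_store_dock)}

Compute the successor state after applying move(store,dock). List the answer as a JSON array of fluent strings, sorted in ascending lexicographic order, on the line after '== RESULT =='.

Progress:
  pre ⊆ S: {at(store), open(d_store_dock)} ⊆ S  — applicable
  S \ del = {have(k4), key_at(k4,store), open(d_store_dock)}
  ∪ add   = {at(dock), have(k4), key_at(k4,store), open(d_store_dock)}

== RESULT ==
["at(dock)", "have(k4)", "key_at(k4,store)", "open(d_store_dock)"]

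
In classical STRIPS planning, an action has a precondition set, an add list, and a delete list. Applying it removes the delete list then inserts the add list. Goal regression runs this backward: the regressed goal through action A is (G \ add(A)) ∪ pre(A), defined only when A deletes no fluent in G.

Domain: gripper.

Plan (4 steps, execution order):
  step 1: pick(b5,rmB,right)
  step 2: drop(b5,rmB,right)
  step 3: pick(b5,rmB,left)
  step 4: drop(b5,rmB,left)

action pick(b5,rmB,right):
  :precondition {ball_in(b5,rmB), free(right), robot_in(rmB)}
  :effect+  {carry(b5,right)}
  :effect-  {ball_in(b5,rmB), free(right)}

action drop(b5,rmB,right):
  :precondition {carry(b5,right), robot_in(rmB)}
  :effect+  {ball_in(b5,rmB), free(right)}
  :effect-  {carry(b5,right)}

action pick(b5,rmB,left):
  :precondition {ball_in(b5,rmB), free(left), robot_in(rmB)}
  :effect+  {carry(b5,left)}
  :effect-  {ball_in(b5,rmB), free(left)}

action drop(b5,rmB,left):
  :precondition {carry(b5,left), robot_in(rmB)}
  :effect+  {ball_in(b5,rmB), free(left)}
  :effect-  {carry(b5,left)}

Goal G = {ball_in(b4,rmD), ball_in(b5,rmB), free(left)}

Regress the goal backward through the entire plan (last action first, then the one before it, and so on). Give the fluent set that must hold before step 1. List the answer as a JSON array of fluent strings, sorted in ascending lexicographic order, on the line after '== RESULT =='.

Work backward from the goal:
  through step 4 (drop(b5,rmB,left)): drop {ball_in(b5,rmB), free(left)}, keep {ball_in(b4,rmD)}, require {carry(b5,left), robot_in(rmB)}
    → {ball_in(b4,rmD), carry(b5,left), robot_in(rmB)}
  through step 3 (pick(b5,rmB,left)): drop {carry(b5,left)}, keep {ball_in(b4,rmD), robot_in(rmB)}, require {ball_in(b5,rmB), free(left), robot_in(rmB)}
    → {ball_in(b4,rmD), ball_in(b5,rmB), free(left), robot_in(rmB)}
  through step 2 (drop(b5,rmB,right)): drop {ball_in(b5,rmB)}, keep {ball_in(b4,rmD), free(left), robot_in(rmB)}, require {carry(b5,right), robot_in(rmB)}
    → {ball_in(b4,rmD), carry(b5,right), free(left), robot_in(rmB)}
  through step 1 (pick(b5,rmB,right)): drop {carry(b5,right)}, keep {ball_in(b4,rmD), free(left), robot_in(rmB)}, require {ball_in(b5,rmB), free(right), robot_in(rmB)}
    → {ball_in(b4,rmD), ball_in(b5,rmB), free(left), free(right), robot_in(rmB)}

== RESULT ==
["ball_in(b4,rmD)", "ball_in(b5,rmB)", "free(left)", "free(right)", "robot_in(rmB)"]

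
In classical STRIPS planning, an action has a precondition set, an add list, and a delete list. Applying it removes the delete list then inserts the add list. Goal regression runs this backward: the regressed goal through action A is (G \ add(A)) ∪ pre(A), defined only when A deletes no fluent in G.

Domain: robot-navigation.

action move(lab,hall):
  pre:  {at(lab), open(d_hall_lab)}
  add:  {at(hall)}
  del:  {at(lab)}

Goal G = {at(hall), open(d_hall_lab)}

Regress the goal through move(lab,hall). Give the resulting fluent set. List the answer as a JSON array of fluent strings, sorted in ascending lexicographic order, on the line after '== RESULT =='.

Regress:
  G ∩ del = {}  (empty — regression defined)
  G \ add = {at(hall), open(d_hall_lab)} \ {at(hall)} = {open(d_hall_lab)}
  ∪ pre   = {open(d_hall_lab)} ∪ {at(lab), open(d_hall_lab)}
          = {at(lab), open(d_hall_lab)}

== RESULT ==
["at(lab)", "open(d_hall_lab)"]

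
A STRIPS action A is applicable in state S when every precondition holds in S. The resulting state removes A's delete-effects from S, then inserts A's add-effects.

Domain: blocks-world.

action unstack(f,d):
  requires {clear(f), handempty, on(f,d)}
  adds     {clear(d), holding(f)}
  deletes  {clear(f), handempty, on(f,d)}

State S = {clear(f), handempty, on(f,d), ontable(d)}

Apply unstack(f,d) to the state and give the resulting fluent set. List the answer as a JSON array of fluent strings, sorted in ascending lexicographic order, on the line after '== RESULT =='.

Compute (S \ del) ∪ add:
  pre ⊆ S: {clear(f), handempty, on(f,d)} ⊆ S  — applicable
  S \ del = {ontable(d)}
  ∪ add   = {clear(d), holding(f), ontable(d)}

== RESULT ==
["clear(d)", "holding(f)", "ontable(d)"]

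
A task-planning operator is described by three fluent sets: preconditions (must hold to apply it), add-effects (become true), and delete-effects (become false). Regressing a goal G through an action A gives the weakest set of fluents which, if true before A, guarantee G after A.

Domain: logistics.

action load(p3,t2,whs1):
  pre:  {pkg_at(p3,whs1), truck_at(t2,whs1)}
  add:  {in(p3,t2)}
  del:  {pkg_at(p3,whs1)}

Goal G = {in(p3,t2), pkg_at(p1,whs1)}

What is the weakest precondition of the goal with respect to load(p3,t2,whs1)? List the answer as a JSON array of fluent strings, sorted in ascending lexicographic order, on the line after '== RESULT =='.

Compute (G \ add) ∪ pre:
  G ∩ del = {}  (empty — regression defined)
  G \ add = {in(p3,t2), pkg_at(p1,whs1)} \ {in(p3,t2)} = {pkg_at(p1,whs1)}
  ∪ pre   = {pkg_at(p1,whs1)} ∪ {pkg_at(p3,whs1), truck_at(t2,whs1)}
          = {pkg_at(p1,whs1), pkg_at(p3,whs1), truck_at(t2,whs1)}

== RESULT ==
["pkg_at(p1,whs1)", "pkg_at(p3,whs1)", "truck_at(t2,whs1)"]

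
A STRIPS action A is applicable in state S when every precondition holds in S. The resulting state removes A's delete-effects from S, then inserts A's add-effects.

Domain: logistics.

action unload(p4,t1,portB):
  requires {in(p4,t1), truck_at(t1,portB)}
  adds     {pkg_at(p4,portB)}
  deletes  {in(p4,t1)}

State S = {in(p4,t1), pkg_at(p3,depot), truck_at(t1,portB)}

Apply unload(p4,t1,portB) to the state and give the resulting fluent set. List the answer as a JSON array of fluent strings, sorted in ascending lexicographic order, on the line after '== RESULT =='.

Progress:
  pre ⊆ S: {in(p4,t1), truck_at(t1,portB)} ⊆ S  — applicable
  S \ del = {pkg_at(p3,depot), truck_at(t1,portB)}
  ∪ add   = {pkg_at(p3,depot), pkg_at(p4,portB), truck_at(t1,portB)}

== RESULT ==
["pkg_at(p3,depot)", "pkg_at(p4,portB)", "truck_at(t1,portB)"]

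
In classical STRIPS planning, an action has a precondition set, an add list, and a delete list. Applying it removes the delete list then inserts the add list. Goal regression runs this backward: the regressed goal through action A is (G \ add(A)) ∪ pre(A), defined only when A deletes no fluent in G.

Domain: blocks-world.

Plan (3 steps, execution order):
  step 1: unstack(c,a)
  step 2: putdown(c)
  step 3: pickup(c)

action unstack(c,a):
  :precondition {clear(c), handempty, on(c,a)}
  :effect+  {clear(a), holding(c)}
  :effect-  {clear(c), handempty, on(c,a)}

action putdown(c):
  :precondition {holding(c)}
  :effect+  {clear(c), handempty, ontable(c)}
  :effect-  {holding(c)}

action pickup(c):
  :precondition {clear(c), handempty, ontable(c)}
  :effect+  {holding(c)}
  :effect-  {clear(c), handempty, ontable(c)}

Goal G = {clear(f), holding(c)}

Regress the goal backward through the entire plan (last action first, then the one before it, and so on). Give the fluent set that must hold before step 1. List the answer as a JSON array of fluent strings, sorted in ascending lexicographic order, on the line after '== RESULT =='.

Regress step by step:
  through step 3 (pickup(c)): drop {holding(c)}, keep {clear(f)}, require {clear(c), handempty, ontable(c)}
    → {clear(c), clear(f), handempty, ontable(c)}
  through step 2 (putdown(c)): drop {clear(c), handempty, ontable(c)}, keep {clear(f)}, require {holding(c)}
    → {clear(f), holding(c)}
  through step 1 (unstack(c,a)): drop {holding(c)}, keep {clear(f)}, require {clear(c), handempty, on(c,a)}
    → {clear(c), clear(f), handempty, on(c,a)}

== RESULT ==
["clear(c)", "clear(f)", "handempty", "on(c,a)"]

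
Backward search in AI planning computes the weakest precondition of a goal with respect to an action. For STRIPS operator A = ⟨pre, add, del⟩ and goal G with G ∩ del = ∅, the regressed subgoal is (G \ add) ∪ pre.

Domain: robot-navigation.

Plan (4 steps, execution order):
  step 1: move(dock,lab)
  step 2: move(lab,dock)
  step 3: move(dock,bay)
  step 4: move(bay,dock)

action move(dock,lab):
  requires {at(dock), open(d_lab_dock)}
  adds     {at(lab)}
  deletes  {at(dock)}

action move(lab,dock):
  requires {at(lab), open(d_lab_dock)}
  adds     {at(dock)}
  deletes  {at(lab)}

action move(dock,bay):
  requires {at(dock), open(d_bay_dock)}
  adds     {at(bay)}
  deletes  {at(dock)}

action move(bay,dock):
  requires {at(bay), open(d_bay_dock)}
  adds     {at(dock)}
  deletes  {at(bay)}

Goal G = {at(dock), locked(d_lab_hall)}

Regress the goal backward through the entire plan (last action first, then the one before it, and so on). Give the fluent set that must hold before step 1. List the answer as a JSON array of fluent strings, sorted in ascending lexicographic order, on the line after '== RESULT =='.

Regress step by step:
  through step 4 (move(bay,dock)): drop {at(dock)}, keep {locked(d_lab_hall)}, require {at(bay), open(d_bay_dock)}
    → {at(bay), locked(d_lab_hall), open(d_bay_dock)}
  through step 3 (move(dock,bay)): drop {at(bay)}, keep {locked(d_lab_hall), open(d_bay_dock)}, require {at(dock), open(d_bay_dock)}
    → {at(dock), locked(d_lab_hall), open(d_bay_dock)}
  through step 2 (move(lab,dock)): drop {at(dock)}, keep {locked(d_lab_hall), open(d_bay_dock)}, require {at(lab), open(d_lab_dock)}
    → {at(lab), locked(d_lab_hall), open(d_bay_dock), open(d_lab_dock)}
  through step 1 (move(dock,lab)): drop {at(lab)}, keep {locked(d_lab_hall), open(d_bay_dock), open(d_lab_dock)}, require {at(dock), open(d_lab_dock)}
    → {at(dock), locked(d_lab_hall), open(d_bay_dock), open(d_lab_dock)}

== RESULT ==
["at(dock)", "locked(d_lab_hall)", "open(d_bay_dock)", "open(d_lab_dock)"]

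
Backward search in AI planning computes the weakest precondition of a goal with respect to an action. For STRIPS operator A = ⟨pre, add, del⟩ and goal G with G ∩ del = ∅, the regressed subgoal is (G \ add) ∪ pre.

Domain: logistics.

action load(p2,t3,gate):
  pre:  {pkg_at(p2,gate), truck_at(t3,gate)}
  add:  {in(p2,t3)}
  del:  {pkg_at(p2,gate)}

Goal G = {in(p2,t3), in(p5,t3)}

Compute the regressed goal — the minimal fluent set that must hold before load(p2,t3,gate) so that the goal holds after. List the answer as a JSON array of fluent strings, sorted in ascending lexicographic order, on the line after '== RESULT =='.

Regress:
  G ∩ del = {}  (empty — regression defined)
  G \ add = {in(p2,t3), in(p5,t3)} \ {in(p2,t3)} = {in(p5,t3)}
  ∪ pre   = {in(p5,t3)} ∪ {pkg_at(p2,gate), truck_at(t3,gate)}
          = {in(p5,t3), pkg_at(p2,gate), truck_at(t3,gate)}

== RESULT ==
["in(p5,t3)", "pkg_at(p2,gate)", "truck_at(t3,gate)"]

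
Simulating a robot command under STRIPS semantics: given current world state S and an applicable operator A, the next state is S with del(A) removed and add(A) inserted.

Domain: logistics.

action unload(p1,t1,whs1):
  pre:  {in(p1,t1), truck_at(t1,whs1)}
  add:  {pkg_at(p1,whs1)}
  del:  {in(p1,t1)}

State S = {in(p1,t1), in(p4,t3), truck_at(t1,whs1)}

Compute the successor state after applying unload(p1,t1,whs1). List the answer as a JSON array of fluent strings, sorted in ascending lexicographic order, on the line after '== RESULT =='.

Compute (S \ del) ∪ add:
  pre ⊆ S: {in(p1,t1), truck_at(t1,whs1)} ⊆ S  — applicable
  S \ del = {in(p4,t3), truck_at(t1,whs1)}
  ∪ add   = {in(p4,t3), pkg_at(p1,whs1), truck_at(t1,whs1)}

== RESULT ==
["in(p4,t3)", "pkg_at(p1,whs1)", "truck_at(t1,whs1)"]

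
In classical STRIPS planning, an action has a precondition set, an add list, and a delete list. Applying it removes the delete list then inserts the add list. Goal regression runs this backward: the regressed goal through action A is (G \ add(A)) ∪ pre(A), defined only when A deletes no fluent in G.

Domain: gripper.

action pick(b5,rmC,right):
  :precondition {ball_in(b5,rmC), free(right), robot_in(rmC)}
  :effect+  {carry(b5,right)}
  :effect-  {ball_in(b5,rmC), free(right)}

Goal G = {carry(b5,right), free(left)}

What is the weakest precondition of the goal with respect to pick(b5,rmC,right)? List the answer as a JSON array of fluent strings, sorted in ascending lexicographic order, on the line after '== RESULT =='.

Compute (G \ add) ∪ pre:
  G ∩ del = {}  (empty — regression defined)
  G \ add = {carry(b5,right), free(left)} \ {carry(b5,right)} = {free(left)}
  ∪ pre   = {free(left)} ∪ {ball_in(b5,rmC), free(right), robot_in(rmC)}
          = {ball_in(b5,rmC), free(left), free(right), robot_in(rmC)}

== RESULT ==
["ball_in(b5,rmC)", "free(left)", "free(right)", "robot_in(rmC)"]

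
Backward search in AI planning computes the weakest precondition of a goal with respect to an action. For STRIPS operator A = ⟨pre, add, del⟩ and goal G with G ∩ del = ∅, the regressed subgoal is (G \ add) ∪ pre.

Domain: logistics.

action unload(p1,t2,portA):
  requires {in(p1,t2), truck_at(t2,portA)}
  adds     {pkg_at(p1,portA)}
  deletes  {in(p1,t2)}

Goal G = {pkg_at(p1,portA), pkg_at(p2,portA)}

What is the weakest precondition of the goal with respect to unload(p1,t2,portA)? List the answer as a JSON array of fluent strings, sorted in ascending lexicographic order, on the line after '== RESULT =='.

Compute (G \ add) ∪ pre:
  G ∩ del = {}  (empty — regression defined)
  G \ add = {pkg_at(p1,portA), pkg_at(p2,portA)} \ {pkg_at(p1,portA)} = {pkg_at(p2,portA)}
  ∪ pre   = {pkg_at(p2,portA)} ∪ {in(p1,t2), truck_at(t2,portA)}
          = {in(p1,t2), pkg_at(p2,portA), truck_at(t2,portA)}

== RESULT ==
["in(p1,t2)", "pkg_at(p2,portA)", "truck_at(t2,portA)"]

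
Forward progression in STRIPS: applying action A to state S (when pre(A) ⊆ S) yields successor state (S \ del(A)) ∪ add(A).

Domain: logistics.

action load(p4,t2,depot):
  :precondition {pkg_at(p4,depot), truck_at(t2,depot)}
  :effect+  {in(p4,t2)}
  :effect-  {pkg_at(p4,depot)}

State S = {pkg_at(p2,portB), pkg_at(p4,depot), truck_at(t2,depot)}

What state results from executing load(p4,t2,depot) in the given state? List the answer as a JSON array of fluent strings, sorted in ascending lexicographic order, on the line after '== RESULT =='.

Compute (S \ del) ∪ add:
  pre ⊆ S: {pkg_at(p4,depot), truck_at(t2,depot)} ⊆ S  — applicable
  S \ del = {pkg_at(p2,portB), truck_at(t2,depot)}
  ∪ add   = {in(p4,t2), pkg_at(p2,portB), truck_at(t2,depot)}

== RESULT ==
["in(p4,t2)", "pkg_at(p2,portB)", "truck_at(t2,depot)"]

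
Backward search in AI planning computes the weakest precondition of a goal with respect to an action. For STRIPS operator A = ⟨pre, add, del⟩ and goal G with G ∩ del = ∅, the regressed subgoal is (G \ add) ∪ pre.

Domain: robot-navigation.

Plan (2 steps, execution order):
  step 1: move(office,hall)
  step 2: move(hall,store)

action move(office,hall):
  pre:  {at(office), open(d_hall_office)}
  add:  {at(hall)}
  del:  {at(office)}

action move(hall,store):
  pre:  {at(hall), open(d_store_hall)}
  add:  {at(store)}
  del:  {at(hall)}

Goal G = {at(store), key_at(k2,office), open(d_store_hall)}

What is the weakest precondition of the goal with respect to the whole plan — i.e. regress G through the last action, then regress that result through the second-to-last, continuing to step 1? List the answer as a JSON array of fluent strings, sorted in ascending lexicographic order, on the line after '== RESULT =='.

Work backward from the goal:
  through step 2 (move(hall,store)): drop {at(store)}, keep {key_at(k2,office), open(d_store_hall)}, require {at(hall), open(d_store_hall)}
    → {at(hall), key_at(k2,office), open(d_store_hall)}
  through step 1 (move(office,hall)): drop {at(hall)}, keep {key_at(k2,office), open(d_store_hall)}, require {at(office), open(d_hall_office)}
    → {at(office), key_at(k2,office), open(d_hall_office), open(d_store_hall)}

== RESULT ==
["at(office)", "key_at(k2,office)", "open(d_hall_office)", "open(d_store_hall)"]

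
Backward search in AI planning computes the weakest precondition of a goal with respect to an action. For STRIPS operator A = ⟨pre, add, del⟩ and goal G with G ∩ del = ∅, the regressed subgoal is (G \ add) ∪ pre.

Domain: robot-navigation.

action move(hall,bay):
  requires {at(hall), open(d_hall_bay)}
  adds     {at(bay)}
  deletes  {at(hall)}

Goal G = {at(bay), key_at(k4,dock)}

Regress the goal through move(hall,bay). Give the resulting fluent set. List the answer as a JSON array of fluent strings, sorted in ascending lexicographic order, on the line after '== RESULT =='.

Regress:
  G ∩ del = {}  (empty — regression defined)
  G \ add = {at(bay), key_at(k4,dock)} \ {at(bay)} = {key_at(k4,dock)}
  ∪ pre   = {key_at(k4,dock)} ∪ {at(hall), open(d_hall_bay)}
          = {at(hall), key_at(k4,dock), open(d_hall_bay)}

== RESULT ==
["at(hall)", "key_at(k4,dock)", "open(d_hall_bay)"]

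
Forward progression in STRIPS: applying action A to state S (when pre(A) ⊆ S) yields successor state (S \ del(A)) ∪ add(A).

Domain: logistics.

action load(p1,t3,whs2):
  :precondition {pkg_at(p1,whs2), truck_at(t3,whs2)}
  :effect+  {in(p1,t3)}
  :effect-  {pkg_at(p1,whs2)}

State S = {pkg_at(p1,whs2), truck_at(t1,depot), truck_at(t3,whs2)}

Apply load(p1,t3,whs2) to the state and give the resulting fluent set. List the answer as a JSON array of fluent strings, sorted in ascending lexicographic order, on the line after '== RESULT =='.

Progress:
  pre ⊆ S: {pkg_at(p1,whs2), truck_at(t3,whs2)} ⊆ S  — applicable
  S \ del = {truck_at(t1,depot), truck_at(t3,whs2)}
  ∪ add   = {in(p1,t3), truck_at(t1,depot), truck_at(t3,whs2)}

== RESULT ==
["in(p1,t3)", "truck_at(t1,depot)", "truck_at(t3,whs2)"]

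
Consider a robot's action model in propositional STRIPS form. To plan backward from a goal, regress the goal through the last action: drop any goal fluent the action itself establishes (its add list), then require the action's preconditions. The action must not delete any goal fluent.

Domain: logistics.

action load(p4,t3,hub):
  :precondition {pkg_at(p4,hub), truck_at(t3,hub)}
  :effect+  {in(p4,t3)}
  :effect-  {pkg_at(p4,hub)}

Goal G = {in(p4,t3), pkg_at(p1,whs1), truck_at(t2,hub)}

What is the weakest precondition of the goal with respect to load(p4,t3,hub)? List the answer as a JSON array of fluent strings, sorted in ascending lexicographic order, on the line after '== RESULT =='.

Regress:
  G ∩ del = {}  (empty — regression defined)
  G \ add = {in(p4,t3), pkg_at(p1,whs1), truck_at(t2,hub)} \ {in(p4,t3)} = {pkg_at(p1,whs1), truck_at(t2,hub)}
  ∪ pre   = {pkg_at(p1,whs1), truck_at(t2,hub)} ∪ {pkg_at(p4,hub), truck_at(t3,hub)}
          = {pkg_at(p1,whs1), pkg_at(p4,hub), truck_at(t2,hub), truck_at(t3,hub)}

== RESULT ==
["pkg_at(p1,whs1)", "pkg_at(p4,hub)", "truck_at(t2,hub)", "truck_at(t3,hub)"]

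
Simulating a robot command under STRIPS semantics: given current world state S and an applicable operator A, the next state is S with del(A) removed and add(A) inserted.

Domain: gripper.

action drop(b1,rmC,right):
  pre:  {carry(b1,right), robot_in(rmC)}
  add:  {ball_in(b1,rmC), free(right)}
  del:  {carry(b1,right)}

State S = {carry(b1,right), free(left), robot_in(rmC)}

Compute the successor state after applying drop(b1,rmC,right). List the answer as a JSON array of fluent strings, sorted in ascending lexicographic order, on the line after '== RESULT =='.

Compute (S \ del) ∪ add:
  pre ⊆ S: {carry(b1,right), robot_in(rmC)} ⊆ S  — applicable
  S \ del = {free(left), robot_in(rmC)}
  ∪ add   = {ball_in(b1,rmC), free(left), free(right), robot_in(rmC)}

== RESULT ==
["ball_in(b1,rmC)", "free(left)", "free(right)", "robot_in(rmC)"]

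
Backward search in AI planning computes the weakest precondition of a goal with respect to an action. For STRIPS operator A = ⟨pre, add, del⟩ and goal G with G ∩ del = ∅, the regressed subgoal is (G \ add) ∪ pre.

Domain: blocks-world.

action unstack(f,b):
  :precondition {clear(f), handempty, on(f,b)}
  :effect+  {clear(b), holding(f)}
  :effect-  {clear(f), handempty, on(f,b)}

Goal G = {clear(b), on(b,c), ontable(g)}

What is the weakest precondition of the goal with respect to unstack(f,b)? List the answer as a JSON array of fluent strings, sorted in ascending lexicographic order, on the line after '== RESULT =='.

Regress:
  G ∩ del = {}  (empty — regression defined)
  G \ add = {clear(b), on(b,c), ontable(g)} \ {clear(b), holding(f)} = {on(b,c), ontable(g)}
  ∪ pre   = {on(b,c), ontable(g)} ∪ {clear(f), handempty, on(f,b)}
          = {clear(f), handempty, on(b,c), on(f,b), ontable(g)}

== RESULT ==
["clear(f)", "handempty", "on(b,c)", "on(f,b)", "ontable(g)"]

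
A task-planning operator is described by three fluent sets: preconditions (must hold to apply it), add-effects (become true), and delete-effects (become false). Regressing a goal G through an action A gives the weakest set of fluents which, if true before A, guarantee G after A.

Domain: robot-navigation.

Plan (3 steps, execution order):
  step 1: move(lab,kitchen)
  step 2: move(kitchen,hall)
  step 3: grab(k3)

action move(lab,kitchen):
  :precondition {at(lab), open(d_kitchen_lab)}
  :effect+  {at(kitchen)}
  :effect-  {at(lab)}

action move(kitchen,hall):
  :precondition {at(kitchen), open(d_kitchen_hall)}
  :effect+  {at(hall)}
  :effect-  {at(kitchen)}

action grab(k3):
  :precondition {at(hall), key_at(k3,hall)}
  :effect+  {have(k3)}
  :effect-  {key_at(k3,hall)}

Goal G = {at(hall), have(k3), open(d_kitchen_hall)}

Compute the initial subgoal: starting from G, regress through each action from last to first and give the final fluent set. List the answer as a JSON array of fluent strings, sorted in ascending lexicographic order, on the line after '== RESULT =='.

Work backward from the goal:
  through step 3 (grab(k3)): drop {have(k3)}, keep {at(hall), open(d_kitchen_hall)}, require {at(hall), key_at(k3,hall)}
    → {at(hall), key_at(k3,hall), open(d_kitchen_hall)}
  through step 2 (move(kitchen,hall)): drop {at(hall)}, keep {key_at(k3,hall), open(d_kitchen_hall)}, require {at(kitchen), open(d_kitchen_hall)}
    → {at(kitchen), key_at(k3,hall), open(d_kitchen_hall)}
  through step 1 (move(lab,kitchen)): drop {at(kitchen)}, keep {key_at(k3,hall), open(d_kitchen_hall)}, require {at(lab), open(d_kitchen_lab)}
    → {at(lab), key_at(k3,hall), open(d_kitchen_hall), open(d_kitchen_lab)}

== RESULT ==
["at(lab)", "key_at(k3,hall)", "open(d_kitchen_hall)", "open(d_kitchen_lab)"]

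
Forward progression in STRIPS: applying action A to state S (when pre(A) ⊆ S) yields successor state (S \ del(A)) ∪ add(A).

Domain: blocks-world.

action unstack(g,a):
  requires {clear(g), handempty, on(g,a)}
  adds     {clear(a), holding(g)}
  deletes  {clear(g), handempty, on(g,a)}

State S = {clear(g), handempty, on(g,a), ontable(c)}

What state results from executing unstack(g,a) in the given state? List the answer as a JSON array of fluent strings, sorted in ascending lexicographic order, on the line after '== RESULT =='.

Progress:
  pre ⊆ S: {clear(g), handempty, on(g,a)} ⊆ S  — applicable
  S \ del = {ontable(c)}
  ∪ add   = {clear(a), holding(g), ontable(c)}

== RESULT ==
["clear(a)", "holding(g)", "ontable(c)"]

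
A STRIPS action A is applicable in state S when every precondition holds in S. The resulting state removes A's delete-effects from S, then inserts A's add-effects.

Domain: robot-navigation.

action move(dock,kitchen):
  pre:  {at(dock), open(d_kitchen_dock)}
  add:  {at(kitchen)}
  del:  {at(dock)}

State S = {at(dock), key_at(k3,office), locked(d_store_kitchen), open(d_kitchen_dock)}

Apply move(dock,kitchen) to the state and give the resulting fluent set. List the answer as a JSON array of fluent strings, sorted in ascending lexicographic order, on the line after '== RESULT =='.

Progress:
  pre ⊆ S: {at(dock), open(d_kitchen_dock)} ⊆ S  — applicable
  S \ del = {key_at(k3,office), locked(d_store_kitchen), open(d_kitchen_dock)}
  ∪ add   = {at(kitchen), key_at(k3,office), locked(d_store_kitchen), open(d_kitchen_dock)}

== RESULT ==
["at(kitchen)", "key_at(k3,office)", "locked(d_store_kitchen)", "open(d_kitchen_dock)"]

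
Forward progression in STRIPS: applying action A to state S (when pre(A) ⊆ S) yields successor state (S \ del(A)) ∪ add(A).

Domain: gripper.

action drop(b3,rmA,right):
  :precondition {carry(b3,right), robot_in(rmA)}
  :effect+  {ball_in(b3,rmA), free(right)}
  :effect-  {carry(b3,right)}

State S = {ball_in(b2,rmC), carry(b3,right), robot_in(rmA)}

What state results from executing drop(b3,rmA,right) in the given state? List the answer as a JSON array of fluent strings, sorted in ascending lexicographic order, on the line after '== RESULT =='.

Progress:
  pre ⊆ S: {carry(b3,right), robot_in(rmA)} ⊆ S  — applicable
  S \ del = {ball_in(b2,rmC), robot_in(rmA)}
  ∪ add   = {ball_in(b2,rmC), ball_in(b3,rmA), free(right), robot_in(rmA)}

== RESULT ==
["ball_in(b2,rmC)", "ball_in(b3,rmA)", "free(right)", "robot_in(rmA)"]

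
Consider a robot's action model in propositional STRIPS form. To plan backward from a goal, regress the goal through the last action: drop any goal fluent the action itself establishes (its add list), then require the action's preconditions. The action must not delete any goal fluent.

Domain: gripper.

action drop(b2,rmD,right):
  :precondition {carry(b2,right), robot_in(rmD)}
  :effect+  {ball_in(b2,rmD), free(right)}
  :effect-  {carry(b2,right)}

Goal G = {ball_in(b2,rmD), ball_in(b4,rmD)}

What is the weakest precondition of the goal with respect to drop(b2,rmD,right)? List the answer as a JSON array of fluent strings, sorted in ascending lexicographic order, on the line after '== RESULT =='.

Regress:
  G ∩ del = {}  (empty — regression defined)
  G \ add = {ball_in(b2,rmD), ball_in(b4,rmD)} \ {ball_in(b2,rmD), free(right)} = {ball_in(b4,rmD)}
  ∪ pre   = {ball_in(b4,rmD)} ∪ {carry(b2,right), robot_in(rmD)}
          = {ball_in(b4,rmD), carry(b2,right), robot_in(rmD)}

== RESULT ==
["ball_in(b4,rmD)", "carry(b2,right)", "robot_in(rmD)"]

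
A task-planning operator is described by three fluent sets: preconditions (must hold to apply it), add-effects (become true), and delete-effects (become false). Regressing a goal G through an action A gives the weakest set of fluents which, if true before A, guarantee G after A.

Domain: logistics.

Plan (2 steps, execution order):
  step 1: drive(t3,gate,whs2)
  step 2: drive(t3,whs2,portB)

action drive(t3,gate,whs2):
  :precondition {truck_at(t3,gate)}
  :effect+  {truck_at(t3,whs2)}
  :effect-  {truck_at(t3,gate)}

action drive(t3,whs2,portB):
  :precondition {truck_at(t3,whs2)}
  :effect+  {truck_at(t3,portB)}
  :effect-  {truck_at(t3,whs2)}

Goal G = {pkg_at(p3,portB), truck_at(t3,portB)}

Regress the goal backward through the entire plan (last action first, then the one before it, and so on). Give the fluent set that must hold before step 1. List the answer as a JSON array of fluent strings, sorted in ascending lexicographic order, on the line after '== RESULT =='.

Regress step by step:
  through step 2 (drive(t3,whs2,portB)): drop {truck_at(t3,portB)}, keep {pkg_at(p3,portB)}, require {truck_at(t3,whs2)}
    → {pkg_at(p3,portB), truck_at(t3,whs2)}
  through step 1 (drive(t3,gate,whs2)): drop {truck_at(t3,whs2)}, keep {pkg_at(p3,portB)}, require {truck_at(t3,gate)}
    → {pkg_at(p3,portB), truck_at(t3,gate)}

== RESULT ==
["pkg_at(p3,portB)", "truck_at(t3,gate)"]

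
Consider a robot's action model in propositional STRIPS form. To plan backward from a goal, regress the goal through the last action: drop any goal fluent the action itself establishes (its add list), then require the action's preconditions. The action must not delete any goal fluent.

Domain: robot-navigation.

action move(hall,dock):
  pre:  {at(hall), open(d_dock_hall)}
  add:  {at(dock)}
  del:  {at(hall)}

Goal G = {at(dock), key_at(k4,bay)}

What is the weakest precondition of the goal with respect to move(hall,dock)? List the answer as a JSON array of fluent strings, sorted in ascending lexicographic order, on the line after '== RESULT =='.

Compute (G \ add) ∪ pre:
  G ∩ del = {}  (empty — regression defined)
  G \ add = {at(dock), key_at(k4,bay)} \ {at(dock)} = {key_at(k4,bay)}
  ∪ pre   = {key_at(k4,bay)} ∪ {at(hall), open(d_dock_hall)}
          = {at(hall), key_at(k4,bay), open(d_dock_hall)}

== RESULT ==
["at(hall)", "key_at(k4,bay)", "open(d_dock_hall)"]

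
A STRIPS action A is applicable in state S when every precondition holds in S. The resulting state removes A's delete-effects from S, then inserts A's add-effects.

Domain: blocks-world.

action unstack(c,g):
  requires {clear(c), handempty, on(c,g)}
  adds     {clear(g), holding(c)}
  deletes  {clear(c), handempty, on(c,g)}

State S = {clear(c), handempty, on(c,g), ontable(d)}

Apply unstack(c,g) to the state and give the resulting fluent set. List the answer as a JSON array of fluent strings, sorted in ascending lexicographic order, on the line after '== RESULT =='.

Compute (S \ del) ∪ add:
  pre ⊆ S: {clear(c), handempty, on(c,g)} ⊆ S  — applicable
  S \ del = {ontable(d)}
  ∪ add   = {clear(g), holding(c), ontable(d)}

== RESULT ==
["clear(g)", "holding(c)", "ontable(d)"]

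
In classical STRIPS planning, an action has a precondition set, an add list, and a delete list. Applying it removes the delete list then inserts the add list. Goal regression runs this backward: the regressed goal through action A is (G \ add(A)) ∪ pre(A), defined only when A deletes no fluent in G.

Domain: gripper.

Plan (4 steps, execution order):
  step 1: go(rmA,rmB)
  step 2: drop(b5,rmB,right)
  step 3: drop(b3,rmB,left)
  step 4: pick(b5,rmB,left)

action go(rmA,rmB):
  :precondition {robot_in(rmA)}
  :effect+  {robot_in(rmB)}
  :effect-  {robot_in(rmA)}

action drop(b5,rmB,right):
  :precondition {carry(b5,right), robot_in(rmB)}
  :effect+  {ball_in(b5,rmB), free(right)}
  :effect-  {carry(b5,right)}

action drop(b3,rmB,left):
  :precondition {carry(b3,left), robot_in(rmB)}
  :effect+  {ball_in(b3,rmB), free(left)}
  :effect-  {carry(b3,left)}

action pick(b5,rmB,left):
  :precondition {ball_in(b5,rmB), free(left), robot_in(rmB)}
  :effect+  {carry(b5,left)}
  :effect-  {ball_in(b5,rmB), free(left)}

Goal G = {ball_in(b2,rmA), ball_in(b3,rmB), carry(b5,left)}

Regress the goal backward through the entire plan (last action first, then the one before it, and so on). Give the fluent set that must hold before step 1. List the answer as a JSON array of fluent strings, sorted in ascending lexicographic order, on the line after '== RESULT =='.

Regress step by step:
  through step 4 (pick(b5,rmB,left)): drop {carry(b5,left)}, keep {ball_in(b2,rmA), ball_in(b3,rmB)}, require {ball_in(b5,rmB), free(left), robot_in(rmB)}
    → {ball_in(b2,rmA), ball_in(b3,rmB), ball_in(b5,rmB), free(left), robot_in(rmB)}
  through step 3 (drop(b3,rmB,left)): drop {ball_in(b3,rmB), free(left)}, keep {ball_in(b2,rmA), ball_in(b5,rmB), robot_in(rmB)}, require {carry(b3,left), robot_in(rmB)}
    → {ball_in(b2,rmA), ball_in(b5,rmB), carry(b3,left), robot_in(rmB)}
  through step 2 (drop(b5,rmB,right)): drop {ball_in(b5,rmB)}, keep {ball_in(b2,rmA), carry(b3,left), robot_in(rmB)}, require {carry(b5,right), robot_in(rmB)}
    → {ball_in(b2,rmA), carry(b3,left), carry(b5,right), robot_in(rmB)}
  through step 1 (go(rmA,rmB)): drop {robot_in(rmB)}, keep {ball_in(b2,rmA), carry(b3,left), carry(b5,right)}, require {robot_in(rmA)}
    → {ball_in(b2,rmA), carry(b3,left), carry(b5,right), robot_in(rmA)}

== RESULT ==
["ball_in(b2,rmA)", "carry(b3,left)", "carry(b5,right)", "robot_in(rmA)"]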